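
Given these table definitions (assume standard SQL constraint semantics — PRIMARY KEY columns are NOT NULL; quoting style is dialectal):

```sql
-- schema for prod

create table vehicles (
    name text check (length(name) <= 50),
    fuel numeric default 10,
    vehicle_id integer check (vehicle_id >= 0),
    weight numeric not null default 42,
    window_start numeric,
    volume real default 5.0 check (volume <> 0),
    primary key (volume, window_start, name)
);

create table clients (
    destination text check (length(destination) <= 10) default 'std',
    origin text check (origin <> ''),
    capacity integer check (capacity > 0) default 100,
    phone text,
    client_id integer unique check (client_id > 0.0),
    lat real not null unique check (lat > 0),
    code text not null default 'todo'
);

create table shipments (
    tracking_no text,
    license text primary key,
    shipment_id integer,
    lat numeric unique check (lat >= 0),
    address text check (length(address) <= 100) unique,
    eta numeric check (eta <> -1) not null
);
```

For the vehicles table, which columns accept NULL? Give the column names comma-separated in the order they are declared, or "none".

- name: part of the PRIMARY KEY, which implies NOT NULL → not nullable.
- fuel: DEFAULT only fills an omitted column; an explicit NULL is still allowed → nullable.
- vehicle_id: CHECK does not forbid NULL (a CHECK constraint passes when its expression is NULL) → nullable.
- weight: declared NOT NULL → not nullable.
- window_start: part of the PRIMARY KEY, which implies NOT NULL → not nullable.
- volume: part of the PRIMARY KEY, which implies NOT NULL → not nullable.

fuel, vehicle_id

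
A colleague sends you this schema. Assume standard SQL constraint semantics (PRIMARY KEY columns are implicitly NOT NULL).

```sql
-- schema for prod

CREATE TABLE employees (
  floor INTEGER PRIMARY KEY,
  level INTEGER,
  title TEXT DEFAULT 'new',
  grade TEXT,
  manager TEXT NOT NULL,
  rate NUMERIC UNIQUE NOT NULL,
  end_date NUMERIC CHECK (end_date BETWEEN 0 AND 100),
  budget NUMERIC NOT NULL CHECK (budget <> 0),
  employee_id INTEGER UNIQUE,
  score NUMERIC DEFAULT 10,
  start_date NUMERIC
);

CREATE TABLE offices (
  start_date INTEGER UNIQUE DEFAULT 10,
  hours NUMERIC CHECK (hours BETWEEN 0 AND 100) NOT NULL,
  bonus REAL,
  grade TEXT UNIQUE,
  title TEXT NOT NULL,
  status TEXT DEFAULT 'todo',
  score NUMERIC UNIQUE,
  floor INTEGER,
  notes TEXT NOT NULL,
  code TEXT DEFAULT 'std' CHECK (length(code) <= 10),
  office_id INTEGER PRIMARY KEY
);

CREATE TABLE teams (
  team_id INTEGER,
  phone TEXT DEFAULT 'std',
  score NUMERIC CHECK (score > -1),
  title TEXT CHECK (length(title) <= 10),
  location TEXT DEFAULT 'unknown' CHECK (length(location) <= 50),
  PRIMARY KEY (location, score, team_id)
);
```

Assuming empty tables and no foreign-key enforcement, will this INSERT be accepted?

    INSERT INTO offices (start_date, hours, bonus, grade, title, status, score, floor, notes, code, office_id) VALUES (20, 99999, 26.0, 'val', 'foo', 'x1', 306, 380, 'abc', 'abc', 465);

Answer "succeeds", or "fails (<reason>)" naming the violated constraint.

The value 99999 for hours violates CHECK (hours BETWEEN 0 AND 100).

fails (CHECK on hours)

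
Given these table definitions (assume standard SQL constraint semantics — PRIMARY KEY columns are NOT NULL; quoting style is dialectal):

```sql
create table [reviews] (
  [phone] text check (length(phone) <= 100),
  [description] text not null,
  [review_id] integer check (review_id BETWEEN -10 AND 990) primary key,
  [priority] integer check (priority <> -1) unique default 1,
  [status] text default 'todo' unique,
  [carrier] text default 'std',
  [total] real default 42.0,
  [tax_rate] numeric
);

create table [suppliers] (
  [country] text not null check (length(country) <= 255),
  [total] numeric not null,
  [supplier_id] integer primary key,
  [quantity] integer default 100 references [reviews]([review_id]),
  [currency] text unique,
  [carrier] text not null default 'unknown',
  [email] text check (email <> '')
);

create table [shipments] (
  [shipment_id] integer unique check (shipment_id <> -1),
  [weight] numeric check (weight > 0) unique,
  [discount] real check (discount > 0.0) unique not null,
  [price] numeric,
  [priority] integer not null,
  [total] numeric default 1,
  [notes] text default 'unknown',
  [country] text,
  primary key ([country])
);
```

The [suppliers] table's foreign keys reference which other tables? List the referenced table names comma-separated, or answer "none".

- quantity REFERENCES reviews(review_id).

reviews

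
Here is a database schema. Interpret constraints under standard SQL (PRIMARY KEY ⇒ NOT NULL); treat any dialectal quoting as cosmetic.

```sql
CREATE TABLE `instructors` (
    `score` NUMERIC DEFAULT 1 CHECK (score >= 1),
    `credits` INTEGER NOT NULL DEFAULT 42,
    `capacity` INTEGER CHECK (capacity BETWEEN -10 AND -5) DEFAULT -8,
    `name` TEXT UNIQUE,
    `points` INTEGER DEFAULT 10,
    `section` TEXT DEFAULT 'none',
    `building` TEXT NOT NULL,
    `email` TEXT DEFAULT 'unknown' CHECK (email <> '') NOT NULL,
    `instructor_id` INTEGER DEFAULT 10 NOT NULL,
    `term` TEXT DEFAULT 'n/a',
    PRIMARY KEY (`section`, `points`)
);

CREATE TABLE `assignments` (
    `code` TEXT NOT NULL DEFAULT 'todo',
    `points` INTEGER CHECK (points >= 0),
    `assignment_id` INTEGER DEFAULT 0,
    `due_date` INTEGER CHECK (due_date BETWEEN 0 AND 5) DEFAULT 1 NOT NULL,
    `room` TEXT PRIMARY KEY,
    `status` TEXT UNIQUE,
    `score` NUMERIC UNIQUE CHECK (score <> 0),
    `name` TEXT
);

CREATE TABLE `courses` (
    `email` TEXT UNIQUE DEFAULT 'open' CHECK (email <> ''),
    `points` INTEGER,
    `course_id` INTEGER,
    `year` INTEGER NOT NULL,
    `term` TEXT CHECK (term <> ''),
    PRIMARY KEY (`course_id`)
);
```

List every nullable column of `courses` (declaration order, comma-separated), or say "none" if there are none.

- email: CHECK does not forbid NULL (a CHECK constraint passes when its expression is NULL) → nullable.
- points: no NOT NULL constraint applies → nullable.
- course_id: part of the PRIMARY KEY, which implies NOT NULL → not nullable.
- year: declared NOT NULL → not nullable.
- term: CHECK does not forbid NULL (a CHECK constraint passes when its expression is NULL) → nullable.

email, points, term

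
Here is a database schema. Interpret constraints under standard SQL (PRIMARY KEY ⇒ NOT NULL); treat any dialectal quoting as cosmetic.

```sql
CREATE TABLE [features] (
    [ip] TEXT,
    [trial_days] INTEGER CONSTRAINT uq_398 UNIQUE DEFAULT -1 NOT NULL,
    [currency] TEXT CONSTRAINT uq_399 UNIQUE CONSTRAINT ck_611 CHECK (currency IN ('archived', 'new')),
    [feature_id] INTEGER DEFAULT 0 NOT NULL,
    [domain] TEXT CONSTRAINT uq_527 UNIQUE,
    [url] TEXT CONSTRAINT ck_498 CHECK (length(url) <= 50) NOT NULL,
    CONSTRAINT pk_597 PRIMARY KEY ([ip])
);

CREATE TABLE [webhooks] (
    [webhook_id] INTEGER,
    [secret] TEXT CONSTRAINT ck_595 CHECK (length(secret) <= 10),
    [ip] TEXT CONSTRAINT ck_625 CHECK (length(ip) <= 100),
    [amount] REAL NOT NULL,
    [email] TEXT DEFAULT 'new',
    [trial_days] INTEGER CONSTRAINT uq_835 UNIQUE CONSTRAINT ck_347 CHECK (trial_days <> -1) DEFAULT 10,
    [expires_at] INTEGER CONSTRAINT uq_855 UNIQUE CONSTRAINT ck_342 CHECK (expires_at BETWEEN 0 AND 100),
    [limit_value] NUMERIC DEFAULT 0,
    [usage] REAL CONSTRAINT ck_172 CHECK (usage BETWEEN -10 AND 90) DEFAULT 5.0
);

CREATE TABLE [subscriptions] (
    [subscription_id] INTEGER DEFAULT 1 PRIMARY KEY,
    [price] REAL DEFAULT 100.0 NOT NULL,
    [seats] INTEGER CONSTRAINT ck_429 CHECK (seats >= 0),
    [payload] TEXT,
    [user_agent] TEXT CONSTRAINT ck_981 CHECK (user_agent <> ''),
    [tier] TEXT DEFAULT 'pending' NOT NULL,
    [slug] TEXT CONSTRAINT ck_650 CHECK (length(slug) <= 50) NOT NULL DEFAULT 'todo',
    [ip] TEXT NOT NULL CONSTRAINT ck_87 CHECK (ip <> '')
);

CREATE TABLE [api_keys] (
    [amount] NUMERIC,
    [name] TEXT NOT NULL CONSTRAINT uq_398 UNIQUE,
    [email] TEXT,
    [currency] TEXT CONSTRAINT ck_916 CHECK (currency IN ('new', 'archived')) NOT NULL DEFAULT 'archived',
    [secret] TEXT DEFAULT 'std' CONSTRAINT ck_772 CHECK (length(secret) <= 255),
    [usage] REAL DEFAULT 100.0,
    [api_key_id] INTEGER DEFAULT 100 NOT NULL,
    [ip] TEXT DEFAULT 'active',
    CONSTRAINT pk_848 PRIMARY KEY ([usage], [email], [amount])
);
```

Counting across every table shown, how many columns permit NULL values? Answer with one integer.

15

features: 2 nullable (currency, domain — PK (ip) and explicit NOT NULL columns excluded).
webhooks: 8 nullable (webhook_id, secret, ip, email, trial_days, expires_at, limit_value, usage — PK none and explicit NOT NULL columns excluded).
subscriptions: 3 nullable (seats, payload, user_agent — PK (subscription_id) and explicit NOT NULL columns excluded).
api_keys: 2 nullable (secret, ip — PK (usage, email, amount) and explicit NOT NULL columns excluded).
Total: 2 + 8 + 3 + 2 = 15.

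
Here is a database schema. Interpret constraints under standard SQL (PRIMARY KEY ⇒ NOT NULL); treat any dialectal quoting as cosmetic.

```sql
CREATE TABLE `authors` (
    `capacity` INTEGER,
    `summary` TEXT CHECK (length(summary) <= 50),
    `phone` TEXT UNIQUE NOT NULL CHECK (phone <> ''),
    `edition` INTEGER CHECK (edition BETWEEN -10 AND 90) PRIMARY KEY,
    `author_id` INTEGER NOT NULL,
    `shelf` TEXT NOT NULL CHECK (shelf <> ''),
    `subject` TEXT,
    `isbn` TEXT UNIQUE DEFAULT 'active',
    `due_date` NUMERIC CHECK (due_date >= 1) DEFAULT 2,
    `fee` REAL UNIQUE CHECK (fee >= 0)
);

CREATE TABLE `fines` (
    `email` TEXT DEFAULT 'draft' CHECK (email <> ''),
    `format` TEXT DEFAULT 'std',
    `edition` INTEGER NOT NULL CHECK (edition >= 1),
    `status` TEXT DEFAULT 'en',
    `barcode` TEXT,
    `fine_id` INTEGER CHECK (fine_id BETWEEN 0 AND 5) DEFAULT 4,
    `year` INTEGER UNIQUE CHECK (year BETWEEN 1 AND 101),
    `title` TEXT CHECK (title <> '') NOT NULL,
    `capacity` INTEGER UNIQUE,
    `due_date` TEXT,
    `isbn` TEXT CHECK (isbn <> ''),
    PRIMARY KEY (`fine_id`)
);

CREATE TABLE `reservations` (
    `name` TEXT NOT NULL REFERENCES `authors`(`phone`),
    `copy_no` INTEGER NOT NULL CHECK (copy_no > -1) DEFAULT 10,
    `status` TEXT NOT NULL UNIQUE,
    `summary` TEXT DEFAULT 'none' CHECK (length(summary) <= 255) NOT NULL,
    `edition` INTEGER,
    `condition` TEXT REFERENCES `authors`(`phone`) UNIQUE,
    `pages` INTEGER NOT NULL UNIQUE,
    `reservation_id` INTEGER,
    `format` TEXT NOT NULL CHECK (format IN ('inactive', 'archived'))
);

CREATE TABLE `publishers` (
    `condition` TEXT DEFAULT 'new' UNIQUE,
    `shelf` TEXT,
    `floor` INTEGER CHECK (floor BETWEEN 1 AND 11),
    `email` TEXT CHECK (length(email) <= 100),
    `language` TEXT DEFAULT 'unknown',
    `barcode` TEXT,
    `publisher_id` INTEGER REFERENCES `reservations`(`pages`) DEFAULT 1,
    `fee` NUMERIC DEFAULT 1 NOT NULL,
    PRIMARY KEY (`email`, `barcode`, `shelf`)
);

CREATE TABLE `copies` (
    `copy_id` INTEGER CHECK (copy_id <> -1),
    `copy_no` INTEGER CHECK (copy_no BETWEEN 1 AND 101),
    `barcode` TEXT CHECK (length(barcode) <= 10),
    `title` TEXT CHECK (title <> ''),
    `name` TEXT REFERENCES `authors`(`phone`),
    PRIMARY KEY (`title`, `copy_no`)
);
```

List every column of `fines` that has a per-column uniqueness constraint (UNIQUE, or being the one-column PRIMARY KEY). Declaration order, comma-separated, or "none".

fine_id, year, capacity

- email: no UNIQUE or single-column PK constraint.
- format: no UNIQUE or single-column PK constraint.
- edition: no UNIQUE or single-column PK constraint.
- status: no UNIQUE or single-column PK constraint.
- barcode: no UNIQUE or single-column PK constraint.
- fine_id: single-column PRIMARY KEY → unique.
- year: declared UNIQUE → unique.
- title: no UNIQUE or single-column PK constraint.
- capacity: declared UNIQUE → unique.
- due_date: no UNIQUE or single-column PK constraint.
- isbn: no UNIQUE or single-column PK constraint.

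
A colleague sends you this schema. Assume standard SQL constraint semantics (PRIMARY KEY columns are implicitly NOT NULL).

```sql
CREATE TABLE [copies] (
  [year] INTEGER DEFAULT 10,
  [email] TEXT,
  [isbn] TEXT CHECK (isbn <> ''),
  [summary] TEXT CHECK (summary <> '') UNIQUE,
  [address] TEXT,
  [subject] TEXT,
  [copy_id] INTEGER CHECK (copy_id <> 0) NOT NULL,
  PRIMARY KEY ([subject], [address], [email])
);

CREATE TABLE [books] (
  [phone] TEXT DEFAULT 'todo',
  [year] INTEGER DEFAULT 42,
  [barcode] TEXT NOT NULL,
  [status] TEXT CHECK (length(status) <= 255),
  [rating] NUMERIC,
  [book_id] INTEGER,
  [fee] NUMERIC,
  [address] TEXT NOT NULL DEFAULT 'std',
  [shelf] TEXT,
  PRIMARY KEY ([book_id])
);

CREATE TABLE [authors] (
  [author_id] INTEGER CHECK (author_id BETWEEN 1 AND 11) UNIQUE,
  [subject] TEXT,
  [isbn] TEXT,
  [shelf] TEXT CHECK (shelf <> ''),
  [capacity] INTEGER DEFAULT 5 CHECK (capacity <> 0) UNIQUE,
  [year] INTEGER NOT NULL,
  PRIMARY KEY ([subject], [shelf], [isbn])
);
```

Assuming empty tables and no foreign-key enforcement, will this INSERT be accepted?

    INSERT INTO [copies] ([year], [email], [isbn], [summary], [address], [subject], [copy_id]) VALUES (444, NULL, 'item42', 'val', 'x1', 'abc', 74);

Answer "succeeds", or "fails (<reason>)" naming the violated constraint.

email is explicitly set to NULL, but email is part of the PRIMARY KEY (implied NOT NULL).

fails (NOT NULL on email)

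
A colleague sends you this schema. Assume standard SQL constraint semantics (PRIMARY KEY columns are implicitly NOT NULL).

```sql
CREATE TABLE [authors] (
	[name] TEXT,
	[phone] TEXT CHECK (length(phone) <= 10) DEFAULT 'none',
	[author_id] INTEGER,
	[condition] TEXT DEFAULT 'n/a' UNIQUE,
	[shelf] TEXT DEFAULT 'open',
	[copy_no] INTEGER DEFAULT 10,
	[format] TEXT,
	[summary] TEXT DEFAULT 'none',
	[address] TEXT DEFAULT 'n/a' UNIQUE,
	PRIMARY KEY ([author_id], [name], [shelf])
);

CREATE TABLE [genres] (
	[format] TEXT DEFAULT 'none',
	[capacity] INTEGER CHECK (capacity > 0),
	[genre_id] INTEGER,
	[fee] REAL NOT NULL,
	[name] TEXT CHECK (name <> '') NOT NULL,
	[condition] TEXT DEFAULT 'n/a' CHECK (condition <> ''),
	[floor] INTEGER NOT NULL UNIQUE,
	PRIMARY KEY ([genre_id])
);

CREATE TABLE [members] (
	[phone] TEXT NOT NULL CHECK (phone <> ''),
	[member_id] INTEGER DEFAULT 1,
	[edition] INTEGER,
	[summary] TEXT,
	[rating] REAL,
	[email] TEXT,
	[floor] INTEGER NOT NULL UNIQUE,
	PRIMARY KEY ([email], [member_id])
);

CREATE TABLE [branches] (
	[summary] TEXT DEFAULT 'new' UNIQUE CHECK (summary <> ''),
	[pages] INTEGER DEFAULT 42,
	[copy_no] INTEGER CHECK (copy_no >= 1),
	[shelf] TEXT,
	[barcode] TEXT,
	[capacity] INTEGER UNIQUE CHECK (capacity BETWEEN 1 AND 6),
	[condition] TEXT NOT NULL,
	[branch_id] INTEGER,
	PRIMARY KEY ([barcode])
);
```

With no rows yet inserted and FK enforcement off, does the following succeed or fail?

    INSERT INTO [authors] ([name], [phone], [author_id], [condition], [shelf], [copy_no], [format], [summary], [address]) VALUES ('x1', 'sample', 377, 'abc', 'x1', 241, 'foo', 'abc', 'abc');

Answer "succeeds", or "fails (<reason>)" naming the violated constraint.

NOT NULL columns: author_id is supplied; name is supplied; shelf is supplied.
CHECK constraints: 'sample' satisfies (length(phone) <= 10).
No constraint is violated.

succeeds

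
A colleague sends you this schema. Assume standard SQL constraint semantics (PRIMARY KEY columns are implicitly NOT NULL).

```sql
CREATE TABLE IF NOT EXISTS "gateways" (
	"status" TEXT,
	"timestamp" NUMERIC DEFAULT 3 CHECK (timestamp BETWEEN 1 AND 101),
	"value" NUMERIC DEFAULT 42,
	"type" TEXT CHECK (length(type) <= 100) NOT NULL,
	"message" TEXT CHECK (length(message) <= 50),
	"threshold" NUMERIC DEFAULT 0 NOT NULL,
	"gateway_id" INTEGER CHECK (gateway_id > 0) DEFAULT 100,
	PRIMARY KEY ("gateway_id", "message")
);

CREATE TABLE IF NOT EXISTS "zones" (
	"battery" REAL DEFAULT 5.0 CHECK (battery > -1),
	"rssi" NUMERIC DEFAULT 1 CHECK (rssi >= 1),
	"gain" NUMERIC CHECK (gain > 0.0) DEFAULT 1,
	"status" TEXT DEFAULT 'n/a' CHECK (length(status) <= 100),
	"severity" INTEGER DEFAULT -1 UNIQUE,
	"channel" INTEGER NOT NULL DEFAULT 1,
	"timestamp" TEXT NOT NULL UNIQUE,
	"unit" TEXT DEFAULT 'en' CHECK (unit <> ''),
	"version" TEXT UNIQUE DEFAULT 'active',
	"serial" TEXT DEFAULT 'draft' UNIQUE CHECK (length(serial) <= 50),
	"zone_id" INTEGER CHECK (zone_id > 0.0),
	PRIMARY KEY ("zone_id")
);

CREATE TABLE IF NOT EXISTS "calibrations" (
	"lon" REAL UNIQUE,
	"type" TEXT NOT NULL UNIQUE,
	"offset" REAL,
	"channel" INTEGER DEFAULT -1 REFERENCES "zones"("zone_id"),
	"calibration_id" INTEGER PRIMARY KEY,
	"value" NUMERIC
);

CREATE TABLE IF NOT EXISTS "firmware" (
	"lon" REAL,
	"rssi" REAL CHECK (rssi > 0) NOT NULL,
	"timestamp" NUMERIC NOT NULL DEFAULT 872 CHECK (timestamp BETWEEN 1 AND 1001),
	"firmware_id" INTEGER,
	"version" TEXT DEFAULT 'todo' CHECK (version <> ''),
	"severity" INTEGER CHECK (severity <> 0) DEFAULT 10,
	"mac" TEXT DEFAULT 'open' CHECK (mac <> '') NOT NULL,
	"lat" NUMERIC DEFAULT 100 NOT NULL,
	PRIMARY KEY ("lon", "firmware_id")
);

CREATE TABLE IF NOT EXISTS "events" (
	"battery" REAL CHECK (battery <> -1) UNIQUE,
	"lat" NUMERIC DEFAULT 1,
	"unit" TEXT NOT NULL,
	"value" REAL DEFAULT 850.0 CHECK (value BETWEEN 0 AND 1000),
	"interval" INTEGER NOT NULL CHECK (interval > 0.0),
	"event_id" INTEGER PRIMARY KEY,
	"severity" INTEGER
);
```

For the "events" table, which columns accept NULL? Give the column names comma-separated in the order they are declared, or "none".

- battery: CHECK does not forbid NULL (a CHECK constraint passes when its expression is NULL) → nullable.
- lat: DEFAULT only fills an omitted column; an explicit NULL is still allowed → nullable.
- unit: declared NOT NULL → not nullable.
- value: CHECK does not forbid NULL (a CHECK constraint passes when its expression is NULL) → nullable.
- interval: declared NOT NULL → not nullable.
- event_id: part of the PRIMARY KEY, which implies NOT NULL → not nullable.
- severity: no NOT NULL constraint applies → nullable.

battery, lat, value, severity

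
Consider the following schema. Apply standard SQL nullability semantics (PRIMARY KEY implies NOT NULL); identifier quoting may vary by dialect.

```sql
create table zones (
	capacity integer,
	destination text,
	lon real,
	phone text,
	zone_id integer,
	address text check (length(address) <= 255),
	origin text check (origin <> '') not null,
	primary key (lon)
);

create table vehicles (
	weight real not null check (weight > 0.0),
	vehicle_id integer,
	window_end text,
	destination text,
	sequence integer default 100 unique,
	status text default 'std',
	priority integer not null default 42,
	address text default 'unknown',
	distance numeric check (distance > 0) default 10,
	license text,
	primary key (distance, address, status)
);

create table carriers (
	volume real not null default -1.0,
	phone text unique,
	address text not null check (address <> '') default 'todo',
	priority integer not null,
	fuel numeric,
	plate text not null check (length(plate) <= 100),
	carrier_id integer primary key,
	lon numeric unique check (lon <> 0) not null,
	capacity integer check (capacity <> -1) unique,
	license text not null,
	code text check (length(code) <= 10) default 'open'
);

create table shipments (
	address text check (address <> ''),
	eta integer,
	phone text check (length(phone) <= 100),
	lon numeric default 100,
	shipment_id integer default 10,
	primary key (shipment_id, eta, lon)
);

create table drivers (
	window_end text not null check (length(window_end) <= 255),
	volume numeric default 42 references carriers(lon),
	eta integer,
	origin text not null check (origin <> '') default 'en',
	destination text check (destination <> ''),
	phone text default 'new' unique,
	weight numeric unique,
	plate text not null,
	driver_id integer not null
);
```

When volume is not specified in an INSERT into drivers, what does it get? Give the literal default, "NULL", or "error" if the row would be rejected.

volume has an explicit DEFAULT 42.
When the column is omitted from an INSERT, that default is used.

42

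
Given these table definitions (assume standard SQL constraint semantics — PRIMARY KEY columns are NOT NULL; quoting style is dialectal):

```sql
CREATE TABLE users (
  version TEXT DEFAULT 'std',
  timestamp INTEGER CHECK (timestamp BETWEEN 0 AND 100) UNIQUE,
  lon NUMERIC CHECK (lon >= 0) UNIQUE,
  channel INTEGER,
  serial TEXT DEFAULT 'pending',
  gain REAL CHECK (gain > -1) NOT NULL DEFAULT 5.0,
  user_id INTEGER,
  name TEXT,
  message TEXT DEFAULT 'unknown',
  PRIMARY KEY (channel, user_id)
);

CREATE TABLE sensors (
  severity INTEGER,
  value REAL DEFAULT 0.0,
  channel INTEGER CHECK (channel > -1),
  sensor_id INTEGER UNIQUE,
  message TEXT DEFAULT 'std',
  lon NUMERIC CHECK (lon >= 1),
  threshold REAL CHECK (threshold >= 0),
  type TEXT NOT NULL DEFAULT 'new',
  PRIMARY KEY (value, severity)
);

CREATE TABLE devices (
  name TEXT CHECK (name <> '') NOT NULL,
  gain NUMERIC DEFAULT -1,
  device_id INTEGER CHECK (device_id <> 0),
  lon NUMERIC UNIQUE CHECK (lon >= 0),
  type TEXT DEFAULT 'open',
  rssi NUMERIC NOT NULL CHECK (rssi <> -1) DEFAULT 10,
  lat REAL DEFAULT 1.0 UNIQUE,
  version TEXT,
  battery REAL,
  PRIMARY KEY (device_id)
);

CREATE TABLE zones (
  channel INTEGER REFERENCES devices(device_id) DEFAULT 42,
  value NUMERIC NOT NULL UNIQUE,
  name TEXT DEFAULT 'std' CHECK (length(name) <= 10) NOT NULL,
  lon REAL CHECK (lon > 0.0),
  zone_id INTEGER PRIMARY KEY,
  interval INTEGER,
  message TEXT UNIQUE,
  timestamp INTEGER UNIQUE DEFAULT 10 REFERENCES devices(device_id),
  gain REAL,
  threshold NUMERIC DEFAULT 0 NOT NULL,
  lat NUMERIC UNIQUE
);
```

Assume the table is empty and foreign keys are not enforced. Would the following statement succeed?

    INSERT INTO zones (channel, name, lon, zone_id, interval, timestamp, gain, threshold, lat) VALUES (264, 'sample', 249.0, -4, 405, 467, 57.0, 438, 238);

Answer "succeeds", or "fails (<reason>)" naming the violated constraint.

fails (NOT NULL on value)

value is omitted from the column list and has no DEFAULT, so it would receive NULL.
But value is declared NOT NULL.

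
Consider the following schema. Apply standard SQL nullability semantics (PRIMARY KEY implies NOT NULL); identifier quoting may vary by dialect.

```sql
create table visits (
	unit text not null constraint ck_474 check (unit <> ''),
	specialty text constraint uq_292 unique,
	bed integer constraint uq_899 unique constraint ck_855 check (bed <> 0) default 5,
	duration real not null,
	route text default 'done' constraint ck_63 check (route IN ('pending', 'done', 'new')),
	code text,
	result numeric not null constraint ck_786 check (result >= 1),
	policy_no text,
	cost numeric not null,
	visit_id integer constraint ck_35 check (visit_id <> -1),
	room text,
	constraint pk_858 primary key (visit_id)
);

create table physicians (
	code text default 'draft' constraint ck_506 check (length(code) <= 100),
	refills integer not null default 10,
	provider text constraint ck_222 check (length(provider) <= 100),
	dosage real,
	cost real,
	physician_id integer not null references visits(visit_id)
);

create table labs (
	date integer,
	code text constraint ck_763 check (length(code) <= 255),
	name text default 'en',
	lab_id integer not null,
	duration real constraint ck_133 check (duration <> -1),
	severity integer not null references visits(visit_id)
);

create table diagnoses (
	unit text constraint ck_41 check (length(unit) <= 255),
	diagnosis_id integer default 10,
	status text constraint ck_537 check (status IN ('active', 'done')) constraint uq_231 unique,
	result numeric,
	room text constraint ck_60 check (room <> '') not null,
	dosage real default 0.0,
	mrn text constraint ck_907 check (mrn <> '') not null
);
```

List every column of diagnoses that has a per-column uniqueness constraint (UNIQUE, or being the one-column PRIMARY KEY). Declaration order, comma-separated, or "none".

status

- unit: no UNIQUE or single-column PK constraint.
- diagnosis_id: no UNIQUE or single-column PK constraint.
- status: declared UNIQUE → unique.
- result: no UNIQUE or single-column PK constraint.
- room: no UNIQUE or single-column PK constraint.
- dosage: no UNIQUE or single-column PK constraint.
- mrn: no UNIQUE or single-column PK constraint.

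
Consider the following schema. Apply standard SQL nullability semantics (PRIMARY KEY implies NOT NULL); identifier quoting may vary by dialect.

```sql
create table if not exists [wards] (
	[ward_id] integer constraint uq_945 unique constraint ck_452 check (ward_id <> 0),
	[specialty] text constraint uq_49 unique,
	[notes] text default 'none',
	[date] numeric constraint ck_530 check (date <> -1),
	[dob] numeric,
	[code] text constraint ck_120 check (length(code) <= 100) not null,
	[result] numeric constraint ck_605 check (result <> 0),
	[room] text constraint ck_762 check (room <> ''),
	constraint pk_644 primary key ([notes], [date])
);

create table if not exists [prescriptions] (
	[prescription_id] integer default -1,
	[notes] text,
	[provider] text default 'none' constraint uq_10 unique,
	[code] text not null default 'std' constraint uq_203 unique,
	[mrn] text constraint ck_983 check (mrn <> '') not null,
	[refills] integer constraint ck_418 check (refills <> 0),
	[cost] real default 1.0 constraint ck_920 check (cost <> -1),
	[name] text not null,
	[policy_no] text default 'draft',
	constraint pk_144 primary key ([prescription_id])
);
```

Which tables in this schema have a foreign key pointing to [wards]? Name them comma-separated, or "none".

No REFERENCES clause anywhere in the schema names wards.

none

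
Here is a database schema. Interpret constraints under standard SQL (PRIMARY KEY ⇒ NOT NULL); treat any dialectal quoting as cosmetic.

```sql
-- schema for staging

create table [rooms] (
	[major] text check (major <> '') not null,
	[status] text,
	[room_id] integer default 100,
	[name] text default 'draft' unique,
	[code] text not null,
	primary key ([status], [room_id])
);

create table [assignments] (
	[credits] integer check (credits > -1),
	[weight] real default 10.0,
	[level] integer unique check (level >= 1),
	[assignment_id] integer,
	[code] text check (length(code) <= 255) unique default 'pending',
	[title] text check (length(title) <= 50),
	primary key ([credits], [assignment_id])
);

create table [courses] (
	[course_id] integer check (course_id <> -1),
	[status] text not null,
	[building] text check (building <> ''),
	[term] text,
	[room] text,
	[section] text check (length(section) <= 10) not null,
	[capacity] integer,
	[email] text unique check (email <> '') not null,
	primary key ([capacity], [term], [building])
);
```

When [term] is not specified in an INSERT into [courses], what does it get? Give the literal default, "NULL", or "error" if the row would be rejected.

error

term has no DEFAULT clause.
Omitting it would insert NULL, but it is part of the PRIMARY KEY, so the INSERT fails.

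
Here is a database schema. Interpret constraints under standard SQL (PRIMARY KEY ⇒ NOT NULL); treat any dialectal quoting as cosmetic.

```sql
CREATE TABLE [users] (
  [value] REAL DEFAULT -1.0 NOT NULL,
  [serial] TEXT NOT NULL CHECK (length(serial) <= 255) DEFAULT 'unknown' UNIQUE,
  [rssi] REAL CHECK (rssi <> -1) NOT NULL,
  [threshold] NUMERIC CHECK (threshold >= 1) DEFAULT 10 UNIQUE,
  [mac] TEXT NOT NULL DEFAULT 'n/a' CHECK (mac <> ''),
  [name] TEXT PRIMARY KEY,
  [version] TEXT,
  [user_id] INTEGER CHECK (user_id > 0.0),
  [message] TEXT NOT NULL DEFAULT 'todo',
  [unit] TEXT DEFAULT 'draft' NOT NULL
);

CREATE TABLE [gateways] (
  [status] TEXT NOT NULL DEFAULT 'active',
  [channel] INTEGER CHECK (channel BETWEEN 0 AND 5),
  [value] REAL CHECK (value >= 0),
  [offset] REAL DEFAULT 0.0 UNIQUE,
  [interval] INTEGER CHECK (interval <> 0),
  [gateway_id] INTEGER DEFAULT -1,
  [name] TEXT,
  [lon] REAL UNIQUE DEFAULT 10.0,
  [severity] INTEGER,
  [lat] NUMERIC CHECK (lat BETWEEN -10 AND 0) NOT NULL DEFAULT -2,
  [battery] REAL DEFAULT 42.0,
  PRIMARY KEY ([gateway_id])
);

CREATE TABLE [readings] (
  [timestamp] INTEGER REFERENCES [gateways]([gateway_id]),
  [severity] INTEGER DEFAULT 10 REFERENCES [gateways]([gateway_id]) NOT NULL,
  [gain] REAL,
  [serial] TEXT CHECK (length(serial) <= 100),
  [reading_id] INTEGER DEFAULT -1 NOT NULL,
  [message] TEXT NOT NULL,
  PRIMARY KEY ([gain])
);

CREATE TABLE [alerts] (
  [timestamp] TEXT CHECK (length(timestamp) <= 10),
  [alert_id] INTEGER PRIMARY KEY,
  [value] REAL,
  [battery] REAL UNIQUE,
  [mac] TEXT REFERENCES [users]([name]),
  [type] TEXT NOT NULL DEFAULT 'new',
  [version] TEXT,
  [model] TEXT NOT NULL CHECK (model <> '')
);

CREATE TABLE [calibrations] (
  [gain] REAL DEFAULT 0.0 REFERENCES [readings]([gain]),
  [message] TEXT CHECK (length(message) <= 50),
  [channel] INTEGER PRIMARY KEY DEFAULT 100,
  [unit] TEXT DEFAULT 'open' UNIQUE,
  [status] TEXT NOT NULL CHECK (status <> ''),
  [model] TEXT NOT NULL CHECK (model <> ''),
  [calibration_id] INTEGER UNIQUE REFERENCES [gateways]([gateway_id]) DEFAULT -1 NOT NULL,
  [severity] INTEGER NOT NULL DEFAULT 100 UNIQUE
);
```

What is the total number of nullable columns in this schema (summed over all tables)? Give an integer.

users: 3 nullable (threshold, version, user_id — PK (name) and explicit NOT NULL columns excluded).
gateways: 8 nullable (channel, value, offset, interval, name, lon, severity, battery — PK (gateway_id) and explicit NOT NULL columns excluded).
readings: 2 nullable (timestamp, serial — PK (gain) and explicit NOT NULL columns excluded).
alerts: 5 nullable (timestamp, value, battery, mac, version — PK (alert_id) and explicit NOT NULL columns excluded).
calibrations: 3 nullable (gain, message, unit — PK (channel) and explicit NOT NULL columns excluded).
Total: 3 + 8 + 2 + 5 + 3 = 21.

21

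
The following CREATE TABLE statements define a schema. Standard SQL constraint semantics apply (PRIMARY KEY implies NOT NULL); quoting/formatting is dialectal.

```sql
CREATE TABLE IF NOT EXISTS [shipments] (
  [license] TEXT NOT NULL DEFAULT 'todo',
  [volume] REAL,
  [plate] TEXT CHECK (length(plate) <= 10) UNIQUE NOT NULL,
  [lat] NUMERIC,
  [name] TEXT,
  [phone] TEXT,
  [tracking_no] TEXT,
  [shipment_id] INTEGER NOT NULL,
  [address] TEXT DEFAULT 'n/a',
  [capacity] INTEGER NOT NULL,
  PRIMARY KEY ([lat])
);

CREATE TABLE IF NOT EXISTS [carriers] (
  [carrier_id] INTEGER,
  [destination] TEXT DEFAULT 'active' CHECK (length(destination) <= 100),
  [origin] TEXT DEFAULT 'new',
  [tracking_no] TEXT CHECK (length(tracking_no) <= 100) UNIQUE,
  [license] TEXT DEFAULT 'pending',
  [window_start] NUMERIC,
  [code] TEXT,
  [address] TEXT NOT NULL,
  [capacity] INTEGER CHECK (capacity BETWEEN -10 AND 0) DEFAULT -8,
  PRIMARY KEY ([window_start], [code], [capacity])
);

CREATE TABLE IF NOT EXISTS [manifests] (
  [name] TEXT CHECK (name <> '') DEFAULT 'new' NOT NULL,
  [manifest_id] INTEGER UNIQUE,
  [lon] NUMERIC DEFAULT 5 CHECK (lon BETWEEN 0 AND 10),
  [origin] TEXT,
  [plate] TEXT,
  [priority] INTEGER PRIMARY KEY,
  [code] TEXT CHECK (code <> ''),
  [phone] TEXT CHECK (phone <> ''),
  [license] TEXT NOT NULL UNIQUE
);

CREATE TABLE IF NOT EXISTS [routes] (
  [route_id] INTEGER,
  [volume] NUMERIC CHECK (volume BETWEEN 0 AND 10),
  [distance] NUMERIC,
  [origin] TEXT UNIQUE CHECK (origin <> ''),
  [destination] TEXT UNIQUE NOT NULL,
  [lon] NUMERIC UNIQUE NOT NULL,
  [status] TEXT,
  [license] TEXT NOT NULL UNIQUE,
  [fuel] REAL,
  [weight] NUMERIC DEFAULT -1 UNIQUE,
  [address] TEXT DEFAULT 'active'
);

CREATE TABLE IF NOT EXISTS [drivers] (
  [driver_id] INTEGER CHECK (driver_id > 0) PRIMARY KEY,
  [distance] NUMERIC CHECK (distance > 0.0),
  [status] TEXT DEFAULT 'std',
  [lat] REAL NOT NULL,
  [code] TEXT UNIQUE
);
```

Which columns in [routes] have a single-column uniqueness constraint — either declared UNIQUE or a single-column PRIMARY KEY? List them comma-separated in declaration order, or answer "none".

origin, destination, lon, license, weight

- route_id: no UNIQUE or single-column PK constraint.
- volume: no UNIQUE or single-column PK constraint.
- distance: no UNIQUE or single-column PK constraint.
- origin: declared UNIQUE → unique.
- destination: declared UNIQUE → unique.
- lon: declared UNIQUE → unique.
- status: no UNIQUE or single-column PK constraint.
- license: declared UNIQUE → unique.
- fuel: no UNIQUE or single-column PK constraint.
- weight: declared UNIQUE → unique.
- address: no UNIQUE or single-column PK constraint.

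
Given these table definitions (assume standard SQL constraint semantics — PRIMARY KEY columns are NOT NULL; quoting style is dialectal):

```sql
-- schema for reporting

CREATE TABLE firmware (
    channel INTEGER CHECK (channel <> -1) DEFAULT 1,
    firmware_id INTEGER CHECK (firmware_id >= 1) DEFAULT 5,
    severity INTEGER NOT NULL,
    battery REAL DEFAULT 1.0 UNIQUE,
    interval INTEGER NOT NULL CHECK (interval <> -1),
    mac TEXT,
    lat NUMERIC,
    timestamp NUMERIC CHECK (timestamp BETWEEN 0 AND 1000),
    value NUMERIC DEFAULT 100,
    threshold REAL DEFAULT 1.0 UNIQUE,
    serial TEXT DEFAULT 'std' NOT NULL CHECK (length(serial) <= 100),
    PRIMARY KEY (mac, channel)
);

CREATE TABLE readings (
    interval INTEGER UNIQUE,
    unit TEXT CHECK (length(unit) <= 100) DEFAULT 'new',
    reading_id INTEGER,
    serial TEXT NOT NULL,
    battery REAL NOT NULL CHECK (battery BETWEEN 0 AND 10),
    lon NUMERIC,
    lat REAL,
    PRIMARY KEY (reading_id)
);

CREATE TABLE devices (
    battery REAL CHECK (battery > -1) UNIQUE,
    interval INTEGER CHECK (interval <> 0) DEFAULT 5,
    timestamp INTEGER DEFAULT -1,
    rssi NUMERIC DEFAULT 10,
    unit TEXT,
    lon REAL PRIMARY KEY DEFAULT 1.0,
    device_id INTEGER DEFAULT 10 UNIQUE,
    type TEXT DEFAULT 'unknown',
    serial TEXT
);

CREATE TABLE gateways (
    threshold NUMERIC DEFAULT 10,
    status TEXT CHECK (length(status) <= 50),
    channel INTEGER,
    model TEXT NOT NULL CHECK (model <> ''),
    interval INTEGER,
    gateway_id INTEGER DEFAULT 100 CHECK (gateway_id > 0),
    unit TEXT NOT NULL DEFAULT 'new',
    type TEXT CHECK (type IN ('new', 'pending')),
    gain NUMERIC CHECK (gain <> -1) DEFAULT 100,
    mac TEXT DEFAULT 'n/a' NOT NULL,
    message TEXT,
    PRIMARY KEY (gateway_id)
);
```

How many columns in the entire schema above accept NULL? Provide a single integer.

firmware: 6 nullable (firmware_id, battery, lat, timestamp, value, threshold — PK (mac, channel) and explicit NOT NULL columns excluded).
readings: 4 nullable (interval, unit, lon, lat — PK (reading_id) and explicit NOT NULL columns excluded).
devices: 8 nullable (battery, interval, timestamp, rssi, unit, device_id, type, serial — PK (lon) and explicit NOT NULL columns excluded).
gateways: 7 nullable (threshold, status, channel, interval, type, gain, message — PK (gateway_id) and explicit NOT NULL columns excluded).
Total: 6 + 4 + 8 + 7 = 25.

25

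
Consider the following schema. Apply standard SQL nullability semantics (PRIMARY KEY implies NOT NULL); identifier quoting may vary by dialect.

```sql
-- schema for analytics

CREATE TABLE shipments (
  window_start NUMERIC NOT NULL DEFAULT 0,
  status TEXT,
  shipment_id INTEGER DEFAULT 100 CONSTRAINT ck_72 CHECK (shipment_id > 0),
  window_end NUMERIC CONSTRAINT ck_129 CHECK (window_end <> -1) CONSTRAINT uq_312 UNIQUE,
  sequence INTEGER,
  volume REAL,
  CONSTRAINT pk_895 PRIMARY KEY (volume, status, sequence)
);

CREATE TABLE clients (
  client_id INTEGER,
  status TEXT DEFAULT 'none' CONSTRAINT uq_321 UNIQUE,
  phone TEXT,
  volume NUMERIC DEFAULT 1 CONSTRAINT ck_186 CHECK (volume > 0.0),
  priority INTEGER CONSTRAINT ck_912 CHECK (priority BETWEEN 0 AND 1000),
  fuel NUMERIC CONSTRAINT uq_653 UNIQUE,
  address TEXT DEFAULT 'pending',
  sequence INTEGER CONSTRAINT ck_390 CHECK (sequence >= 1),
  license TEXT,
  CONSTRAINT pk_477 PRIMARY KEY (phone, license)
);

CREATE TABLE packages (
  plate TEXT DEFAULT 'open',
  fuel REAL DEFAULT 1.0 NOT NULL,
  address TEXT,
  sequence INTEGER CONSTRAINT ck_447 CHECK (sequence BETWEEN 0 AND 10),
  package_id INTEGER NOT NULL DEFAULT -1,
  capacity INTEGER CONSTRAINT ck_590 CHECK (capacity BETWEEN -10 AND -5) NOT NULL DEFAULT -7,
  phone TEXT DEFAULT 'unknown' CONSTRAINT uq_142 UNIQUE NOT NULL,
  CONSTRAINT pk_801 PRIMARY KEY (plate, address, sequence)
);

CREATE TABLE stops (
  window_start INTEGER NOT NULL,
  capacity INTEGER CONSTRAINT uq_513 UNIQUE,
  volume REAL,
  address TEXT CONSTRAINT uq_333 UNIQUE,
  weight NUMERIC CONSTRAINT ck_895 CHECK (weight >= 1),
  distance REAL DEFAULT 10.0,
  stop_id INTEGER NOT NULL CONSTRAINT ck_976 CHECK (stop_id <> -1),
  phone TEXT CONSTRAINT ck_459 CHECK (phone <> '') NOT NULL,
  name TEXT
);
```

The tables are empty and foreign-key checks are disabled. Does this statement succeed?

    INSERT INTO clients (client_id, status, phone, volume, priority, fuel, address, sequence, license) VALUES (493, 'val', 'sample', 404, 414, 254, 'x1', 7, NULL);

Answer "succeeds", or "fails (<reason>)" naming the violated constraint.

license is explicitly set to NULL, but license is part of the PRIMARY KEY (implied NOT NULL).

fails (NOT NULL on license)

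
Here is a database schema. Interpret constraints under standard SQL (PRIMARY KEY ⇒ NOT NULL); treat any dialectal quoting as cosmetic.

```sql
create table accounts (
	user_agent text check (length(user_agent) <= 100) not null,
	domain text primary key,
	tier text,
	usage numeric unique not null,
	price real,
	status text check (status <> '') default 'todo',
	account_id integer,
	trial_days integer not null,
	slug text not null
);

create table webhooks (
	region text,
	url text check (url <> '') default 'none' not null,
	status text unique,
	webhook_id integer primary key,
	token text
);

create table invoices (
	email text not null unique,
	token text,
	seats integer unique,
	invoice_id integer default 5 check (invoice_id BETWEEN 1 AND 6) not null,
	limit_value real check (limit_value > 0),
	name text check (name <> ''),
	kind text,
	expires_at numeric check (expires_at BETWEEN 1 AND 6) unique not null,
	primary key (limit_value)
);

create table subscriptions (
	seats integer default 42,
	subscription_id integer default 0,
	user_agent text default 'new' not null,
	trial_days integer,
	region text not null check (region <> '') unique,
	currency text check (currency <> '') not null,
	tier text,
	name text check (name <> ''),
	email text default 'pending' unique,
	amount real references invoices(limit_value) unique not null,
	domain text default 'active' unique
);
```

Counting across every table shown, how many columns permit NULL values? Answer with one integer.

18

accounts: 4 nullable (tier, price, status, account_id — PK (domain) and explicit NOT NULL columns excluded).
webhooks: 3 nullable (region, status, token — PK (webhook_id) and explicit NOT NULL columns excluded).
invoices: 4 nullable (token, seats, name, kind — PK (limit_value) and explicit NOT NULL columns excluded).
subscriptions: 7 nullable (seats, subscription_id, trial_days, tier, name, email, domain — PK none and explicit NOT NULL columns excluded).
Total: 4 + 3 + 4 + 7 = 18.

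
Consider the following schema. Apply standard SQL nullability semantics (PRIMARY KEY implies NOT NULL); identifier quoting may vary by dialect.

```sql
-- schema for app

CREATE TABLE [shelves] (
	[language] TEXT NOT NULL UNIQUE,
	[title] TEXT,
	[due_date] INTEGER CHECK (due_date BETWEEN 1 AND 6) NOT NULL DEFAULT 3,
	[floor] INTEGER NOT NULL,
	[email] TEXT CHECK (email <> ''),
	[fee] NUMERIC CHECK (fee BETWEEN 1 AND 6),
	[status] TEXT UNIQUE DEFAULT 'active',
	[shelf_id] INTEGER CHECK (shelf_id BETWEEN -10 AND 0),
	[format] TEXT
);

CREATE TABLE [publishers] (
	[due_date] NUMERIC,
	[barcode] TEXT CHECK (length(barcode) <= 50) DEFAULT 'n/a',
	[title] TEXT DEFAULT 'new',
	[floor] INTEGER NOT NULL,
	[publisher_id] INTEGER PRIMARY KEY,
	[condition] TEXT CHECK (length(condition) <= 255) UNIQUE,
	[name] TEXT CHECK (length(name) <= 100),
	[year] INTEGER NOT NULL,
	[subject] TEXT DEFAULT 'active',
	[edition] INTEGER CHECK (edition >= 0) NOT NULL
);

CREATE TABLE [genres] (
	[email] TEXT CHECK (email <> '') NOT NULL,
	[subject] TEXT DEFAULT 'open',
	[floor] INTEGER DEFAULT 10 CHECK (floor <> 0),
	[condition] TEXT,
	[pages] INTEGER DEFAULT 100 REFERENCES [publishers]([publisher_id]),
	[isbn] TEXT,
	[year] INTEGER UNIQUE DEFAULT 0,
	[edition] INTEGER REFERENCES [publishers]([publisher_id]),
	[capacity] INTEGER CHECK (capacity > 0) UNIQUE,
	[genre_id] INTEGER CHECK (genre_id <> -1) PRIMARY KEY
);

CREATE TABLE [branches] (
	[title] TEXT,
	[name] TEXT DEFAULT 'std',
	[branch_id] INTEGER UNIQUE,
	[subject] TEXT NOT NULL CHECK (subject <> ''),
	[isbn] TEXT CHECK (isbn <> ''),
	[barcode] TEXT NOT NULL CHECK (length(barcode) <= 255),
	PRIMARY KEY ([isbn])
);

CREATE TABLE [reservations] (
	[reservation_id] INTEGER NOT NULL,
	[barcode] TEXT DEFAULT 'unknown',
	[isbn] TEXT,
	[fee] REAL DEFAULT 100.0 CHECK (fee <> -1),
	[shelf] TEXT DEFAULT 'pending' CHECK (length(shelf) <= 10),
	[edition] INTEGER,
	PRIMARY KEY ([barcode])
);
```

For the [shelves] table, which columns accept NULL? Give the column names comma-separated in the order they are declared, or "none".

title, email, fee, status, shelf_id, format

- language: declared NOT NULL → not nullable.
- title: no NOT NULL constraint applies → nullable.
- due_date: declared NOT NULL → not nullable.
- floor: declared NOT NULL → not nullable.
- email: CHECK does not forbid NULL (a CHECK constraint passes when its expression is NULL) → nullable.
- fee: CHECK does not forbid NULL (a CHECK constraint passes when its expression is NULL) → nullable.
- status: UNIQUE does not imply NOT NULL → nullable.
- shelf_id: CHECK does not forbid NULL (a CHECK constraint passes when its expression is NULL) → nullable.
- format: no NOT NULL constraint applies → nullable.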